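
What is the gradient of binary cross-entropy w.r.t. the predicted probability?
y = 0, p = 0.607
∂L/∂p = 2.545

∂L/∂p = -y/p + (1-y)/(1-p) = 0 + 1/0.393 = 2.545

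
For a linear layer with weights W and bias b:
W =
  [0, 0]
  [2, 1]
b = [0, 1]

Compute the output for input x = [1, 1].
y = [0, 4]

Wx = [0×1 + 0×1, 2×1 + 1×1]
   = [0, 3]
y = Wx + b = [0 + 0, 3 + 1] = [0, 4]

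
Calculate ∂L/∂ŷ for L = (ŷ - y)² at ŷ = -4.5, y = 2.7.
∂L/∂ŷ = -14.4

∂L/∂ŷ = 2(ŷ - y) = 2(-4.5 - 2.7) = 2(-7.2) = -14.4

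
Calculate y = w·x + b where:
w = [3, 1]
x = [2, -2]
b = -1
y = 3

y = (3)(2) + (1)(-2) + -1 = 3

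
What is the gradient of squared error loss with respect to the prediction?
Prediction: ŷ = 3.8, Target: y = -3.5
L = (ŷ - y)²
∂L/∂ŷ = 14.6

∂L/∂ŷ = 2(ŷ - y) = 2(3.8 - -3.5) = 2(7.3) = 14.6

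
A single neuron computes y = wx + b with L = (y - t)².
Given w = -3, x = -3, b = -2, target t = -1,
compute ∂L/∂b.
∂L/∂b = 16

y = wx + b = (-3)(-3) + -2 = 7
∂L/∂y = 2(y - t) = 2(7 - -1) = 16
∂y/∂b = 1
∂L/∂b = ∂L/∂y · ∂y/∂b = 16 × 1 = 16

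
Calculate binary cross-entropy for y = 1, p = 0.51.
L = 0.6733

L = -1·log(0.51) - 0·log(0.49) = -log(0.51) = 0.6733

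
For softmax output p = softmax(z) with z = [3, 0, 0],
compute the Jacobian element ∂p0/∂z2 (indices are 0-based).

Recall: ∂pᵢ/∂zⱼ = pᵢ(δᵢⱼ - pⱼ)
∂p0/∂z2 = -0.04118

p = softmax(z) = [0.9094, 0.04528, 0.04528]
p0 = 0.9094, p2 = 0.04528

∂p0/∂z2 = -p0 × p2 = -0.9094 × 0.04528 = -0.04118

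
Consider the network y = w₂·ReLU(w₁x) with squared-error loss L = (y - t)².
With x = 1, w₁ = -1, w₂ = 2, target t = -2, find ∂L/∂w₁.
∂L/∂w₁ = 0

Forward pass:
z = w₁x = -1×1 = -1
h = ReLU(-1) = 0
y = w₂h = 2×0 = 0

Backward pass:
∂L/∂y = 2(y - t) = 2(0 - -2) = 4
∂y/∂h = w₂ = 2
∂h/∂z = 0 (ReLU derivative)
∂z/∂w₁ = x = 1

∂L/∂w₁ = 4 × 2 × 0 × 1 = 0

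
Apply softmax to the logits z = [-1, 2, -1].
p = [0.0453, 0.9094, 0.0453]

exp(z) = [0.3679, 7.389, 0.3679]
Sum = 8.125
p = [0.0453, 0.9094, 0.0453]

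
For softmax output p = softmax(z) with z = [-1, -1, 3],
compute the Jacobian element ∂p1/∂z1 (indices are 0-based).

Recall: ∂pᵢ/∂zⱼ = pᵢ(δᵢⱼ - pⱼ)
∂p1/∂z1 = 0.01736

p = softmax(z) = [0.01767, 0.01767, 0.9647]
p1 = 0.01767

∂p1/∂z1 = p1(1 - p1) = 0.01767 × (1 - 0.01767) = 0.01736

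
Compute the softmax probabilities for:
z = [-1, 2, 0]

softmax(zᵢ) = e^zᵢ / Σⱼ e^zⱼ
p = [0.042, 0.8438, 0.1142]

exp(z) = [0.3679, 7.389, 1]
Sum = 8.757
p = [0.042, 0.8438, 0.1142]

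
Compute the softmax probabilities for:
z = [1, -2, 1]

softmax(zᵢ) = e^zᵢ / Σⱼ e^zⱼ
p = [0.4879, 0.0243, 0.4879]

exp(z) = [2.718, 0.1353, 2.718]
Sum = 5.572
p = [0.4879, 0.0243, 0.4879]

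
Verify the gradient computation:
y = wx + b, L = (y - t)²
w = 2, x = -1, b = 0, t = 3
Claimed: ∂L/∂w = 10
Correct

y = (2)(-1) + 0 = -2
∂L/∂y = 2(y - t) = 2(-2 - 3) = -10
∂y/∂w = x = -1
∂L/∂w = -10 × -1 = 10

Claimed value: 10
Correct: The correct gradient is 10.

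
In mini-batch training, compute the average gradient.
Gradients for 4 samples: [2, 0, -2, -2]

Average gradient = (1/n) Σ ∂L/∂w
Average gradient = -0.5

Average = (1/4)(2 + 0 + -2 + -2) = -2/4 = -0.5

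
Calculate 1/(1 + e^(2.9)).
0.05215

sigmoid(-2.9) = 1/(1 + e^(2.9)) = 1/(1 + 18.17) = 0.05215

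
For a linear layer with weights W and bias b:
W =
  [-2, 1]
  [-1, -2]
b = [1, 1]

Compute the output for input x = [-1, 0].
y = [3, 2]

Wx = [-2×-1 + 1×0, -1×-1 + -2×0]
   = [2, 1]
y = Wx + b = [2 + 1, 1 + 1] = [3, 2]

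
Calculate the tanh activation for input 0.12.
0.1194

tanh(0.12) = (e^(0.12) - e^(-0.12))/(e^(0.12) + e^(-0.12)) = 0.1194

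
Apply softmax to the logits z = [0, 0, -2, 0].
p = [0.3189, 0.3189, 0.0432, 0.3189]

exp(z) = [1, 1, 0.1353, 1]
Sum = 3.135
p = [0.3189, 0.3189, 0.0432, 0.3189]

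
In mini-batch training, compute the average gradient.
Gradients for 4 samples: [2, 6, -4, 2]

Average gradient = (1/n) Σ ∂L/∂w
Average gradient = 1.5

Average = (1/4)(2 + 6 + -4 + 2) = 6/4 = 1.5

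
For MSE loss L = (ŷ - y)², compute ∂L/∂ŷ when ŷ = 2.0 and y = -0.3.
∂L/∂ŷ = 4.6

∂L/∂ŷ = 2(ŷ - y) = 2(2.0 - -0.3) = 2(2.3) = 4.6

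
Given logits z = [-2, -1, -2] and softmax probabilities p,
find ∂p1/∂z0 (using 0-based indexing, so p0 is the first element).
∂p1/∂z0 = -0.1221

p = softmax(z) = [0.2119, 0.5761, 0.2119]
p1 = 0.5761, p0 = 0.2119

∂p1/∂z0 = -p1 × p0 = -0.5761 × 0.2119 = -0.1221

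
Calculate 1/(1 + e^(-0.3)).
0.5744

sigmoid(0.3) = 1/(1 + e^(-0.3)) = 1/(1 + 0.7408) = 0.5744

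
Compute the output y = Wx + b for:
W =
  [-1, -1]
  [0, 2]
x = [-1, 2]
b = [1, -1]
y = [0, 3]

Wx = [-1×-1 + -1×2, 0×-1 + 2×2]
   = [-1, 4]
y = Wx + b = [-1 + 1, 4 + -1] = [0, 3]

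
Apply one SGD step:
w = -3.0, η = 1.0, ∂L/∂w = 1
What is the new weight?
w_new = -4

w_new = w - η·∂L/∂w = -3.0 - 1.0×(1) = -3.0 - (1) = -4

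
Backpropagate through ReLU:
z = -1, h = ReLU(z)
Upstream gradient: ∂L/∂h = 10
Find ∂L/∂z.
∂L/∂z = 0

h = ReLU(-1) = 0
Since z < 0: ∂h/∂z = 0
∂L/∂z = ∂L/∂h · ∂h/∂z = 10 × 0 = 0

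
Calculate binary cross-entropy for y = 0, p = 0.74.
L = 1.347

L = -0·log(0.74) - 1·log(0.26) = -log(0.26) = 1.347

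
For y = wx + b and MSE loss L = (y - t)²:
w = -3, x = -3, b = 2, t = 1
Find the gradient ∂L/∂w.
∂L/∂w = -60

y = wx + b = (-3)(-3) + 2 = 11
∂L/∂y = 2(y - t) = 2(11 - 1) = 20
∂y/∂w = x = -3
∂L/∂w = ∂L/∂y · ∂y/∂w = 20 × -3 = -60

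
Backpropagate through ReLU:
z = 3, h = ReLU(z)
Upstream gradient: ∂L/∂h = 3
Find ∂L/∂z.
∂L/∂z = 3

h = ReLU(3) = 3
Since z > 0: ∂h/∂z = 1
∂L/∂z = ∂L/∂h · ∂h/∂z = 3 × 1 = 3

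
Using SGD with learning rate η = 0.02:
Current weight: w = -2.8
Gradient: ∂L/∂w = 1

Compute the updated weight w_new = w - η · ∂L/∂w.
w_new = -2.82

w_new = w - η·∂L/∂w = -2.8 - 0.02×(1) = -2.8 - (0.02) = -2.82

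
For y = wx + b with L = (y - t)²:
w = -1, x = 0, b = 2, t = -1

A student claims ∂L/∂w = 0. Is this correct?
Correct

y = (-1)(0) + 2 = 2
∂L/∂y = 2(y - t) = 2(2 - -1) = 6
∂y/∂w = x = 0
∂L/∂w = 6 × 0 = 0

Claimed value: 0
Correct: The correct gradient is 0.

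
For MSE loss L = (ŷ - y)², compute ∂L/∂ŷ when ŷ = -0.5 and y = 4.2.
∂L/∂ŷ = -9.4

∂L/∂ŷ = 2(ŷ - y) = 2(-0.5 - 4.2) = 2(-4.7) = -9.4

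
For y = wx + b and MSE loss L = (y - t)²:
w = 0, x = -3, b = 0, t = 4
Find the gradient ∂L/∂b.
∂L/∂b = -8

y = wx + b = (0)(-3) + 0 = 0
∂L/∂y = 2(y - t) = 2(0 - 4) = -8
∂y/∂b = 1
∂L/∂b = ∂L/∂y · ∂y/∂b = -8 × 1 = -8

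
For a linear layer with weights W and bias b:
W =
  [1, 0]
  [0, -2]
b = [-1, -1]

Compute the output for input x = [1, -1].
y = [0, 1]

Wx = [1×1 + 0×-1, 0×1 + -2×-1]
   = [1, 2]
y = Wx + b = [1 + -1, 2 + -1] = [0, 1]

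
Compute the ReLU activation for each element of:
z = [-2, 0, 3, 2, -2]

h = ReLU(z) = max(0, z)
h = [0, 0, 3, 2, 0]

ReLU applied element-wise: max(0,-2)=0, max(0,0)=0, max(0,3)=3, max(0,2)=2, max(0,-2)=0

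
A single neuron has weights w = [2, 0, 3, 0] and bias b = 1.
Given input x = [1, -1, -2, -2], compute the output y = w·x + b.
y = -3

y = (2)(1) + (0)(-1) + (3)(-2) + (0)(-2) + 1 = -3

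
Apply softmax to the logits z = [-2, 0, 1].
p = [0.0351, 0.2595, 0.7054]

exp(z) = [0.1353, 1, 2.718]
Sum = 3.854
p = [0.0351, 0.2595, 0.7054]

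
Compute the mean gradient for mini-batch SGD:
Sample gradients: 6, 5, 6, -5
Average gradient = 3

Average = (1/4)(6 + 5 + 6 + -5) = 12/4 = 3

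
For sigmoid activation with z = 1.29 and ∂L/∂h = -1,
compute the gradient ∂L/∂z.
∂L/∂z = -0.1693

σ(1.29) = 0.7841
σ'(1.29) = σ(1.29)(1 - σ(1.29)) = 0.7841 × 0.2159 = 0.1693
∂L/∂z = ∂L/∂h · σ'(z) = -1 × 0.1693 = -0.1693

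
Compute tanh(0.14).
0.1391

tanh(0.14) = (e^(0.14) - e^(-0.14))/(e^(0.14) + e^(-0.14)) = 0.1391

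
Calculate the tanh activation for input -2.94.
-0.9944

tanh(-2.94) = (e^(-2.94) - e^(2.94))/(e^(-2.94) + e^(2.94)) = -0.9944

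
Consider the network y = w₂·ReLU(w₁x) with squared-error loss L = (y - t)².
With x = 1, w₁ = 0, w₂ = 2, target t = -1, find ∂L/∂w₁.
∂L/∂w₁ = 0

Forward pass:
z = w₁x = 0×1 = 0
h = ReLU(0) = 0
y = w₂h = 2×0 = 0

Backward pass:
∂L/∂y = 2(y - t) = 2(0 - -1) = 2
∂y/∂h = w₂ = 2
∂h/∂z = 0 (ReLU derivative)
∂z/∂w₁ = x = 1

∂L/∂w₁ = 2 × 2 × 0 × 1 = 0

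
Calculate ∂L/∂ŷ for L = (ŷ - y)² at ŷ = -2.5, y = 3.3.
∂L/∂ŷ = -11.6

∂L/∂ŷ = 2(ŷ - y) = 2(-2.5 - 3.3) = 2(-5.8) = -11.6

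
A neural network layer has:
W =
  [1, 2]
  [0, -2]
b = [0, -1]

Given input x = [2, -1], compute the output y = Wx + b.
y = [0, 1]

Wx = [1×2 + 2×-1, 0×2 + -2×-1]
   = [0, 2]
y = Wx + b = [0 + 0, 2 + -1] = [0, 1]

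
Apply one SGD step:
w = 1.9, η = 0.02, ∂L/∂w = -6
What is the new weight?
w_new = 2.02

w_new = w - η·∂L/∂w = 1.9 - 0.02×(-6) = 1.9 - (-0.12) = 2.02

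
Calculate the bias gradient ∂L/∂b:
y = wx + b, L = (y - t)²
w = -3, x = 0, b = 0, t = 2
∂L/∂b = -4

y = wx + b = (-3)(0) + 0 = 0
∂L/∂y = 2(y - t) = 2(0 - 2) = -4
∂y/∂b = 1
∂L/∂b = ∂L/∂y · ∂y/∂b = -4 × 1 = -4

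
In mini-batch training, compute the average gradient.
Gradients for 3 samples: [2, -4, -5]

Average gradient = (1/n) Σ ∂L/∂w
Average gradient = -2.333

Average = (1/3)(2 + -4 + -5) = -7/3 = -2.333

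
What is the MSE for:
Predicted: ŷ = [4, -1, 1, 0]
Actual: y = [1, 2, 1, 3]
MSE = 6.75

MSE = (1/4)((4-1)² + (-1-2)² + (1-1)² + (0-3)²) = (1/4)(9 + 9 + 0 + 9) = 6.75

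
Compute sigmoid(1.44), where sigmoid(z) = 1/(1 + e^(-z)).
0.8085

sigmoid(1.44) = 1/(1 + e^(-1.44)) = 1/(1 + 0.2369) = 0.8085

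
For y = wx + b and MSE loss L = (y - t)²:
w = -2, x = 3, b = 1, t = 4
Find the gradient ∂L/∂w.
∂L/∂w = -54

y = wx + b = (-2)(3) + 1 = -5
∂L/∂y = 2(y - t) = 2(-5 - 4) = -18
∂y/∂w = x = 3
∂L/∂w = ∂L/∂y · ∂y/∂w = -18 × 3 = -54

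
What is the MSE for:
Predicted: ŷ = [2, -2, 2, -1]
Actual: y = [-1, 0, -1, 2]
MSE = 7.75

MSE = (1/4)((2--1)² + (-2-0)² + (2--1)² + (-1-2)²) = (1/4)(9 + 4 + 9 + 9) = 7.75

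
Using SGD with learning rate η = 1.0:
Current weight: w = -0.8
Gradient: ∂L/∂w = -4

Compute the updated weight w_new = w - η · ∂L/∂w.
w_new = 3.2

w_new = w - η·∂L/∂w = -0.8 - 1.0×(-4) = -0.8 - (-4) = 3.2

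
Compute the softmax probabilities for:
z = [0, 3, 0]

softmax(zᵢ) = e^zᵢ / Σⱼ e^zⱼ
p = [0.0453, 0.9094, 0.0453]

exp(z) = [1, 20.09, 1]
Sum = 22.09
p = [0.0453, 0.9094, 0.0453]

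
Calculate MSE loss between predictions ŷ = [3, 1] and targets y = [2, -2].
MSE = 5

MSE = (1/2)((3-2)² + (1--2)²) = (1/2)(1 + 9) = 5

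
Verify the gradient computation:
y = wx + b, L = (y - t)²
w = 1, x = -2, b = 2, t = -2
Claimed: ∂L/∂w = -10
Incorrect

y = (1)(-2) + 2 = 0
∂L/∂y = 2(y - t) = 2(0 - -2) = 4
∂y/∂w = x = -2
∂L/∂w = 4 × -2 = -8

Claimed value: -10
Incorrect: The correct gradient is -8.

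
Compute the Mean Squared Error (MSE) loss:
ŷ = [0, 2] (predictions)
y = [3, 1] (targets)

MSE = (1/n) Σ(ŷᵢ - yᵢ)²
MSE = 5

MSE = (1/2)((0-3)² + (2-1)²) = (1/2)(9 + 1) = 5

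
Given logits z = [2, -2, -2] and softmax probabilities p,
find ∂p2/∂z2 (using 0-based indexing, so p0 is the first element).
∂p2/∂z2 = 0.01736

p = softmax(z) = [0.9647, 0.01767, 0.01767]
p2 = 0.01767

∂p2/∂z2 = p2(1 - p2) = 0.01767 × (1 - 0.01767) = 0.01736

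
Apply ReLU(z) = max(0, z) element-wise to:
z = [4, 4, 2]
h = [4, 4, 2]

ReLU applied element-wise: max(0,4)=4, max(0,4)=4, max(0,2)=2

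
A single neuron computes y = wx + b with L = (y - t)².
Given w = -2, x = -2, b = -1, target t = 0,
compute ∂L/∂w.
∂L/∂w = -12

y = wx + b = (-2)(-2) + -1 = 3
∂L/∂y = 2(y - t) = 2(3 - 0) = 6
∂y/∂w = x = -2
∂L/∂w = ∂L/∂y · ∂y/∂w = 6 × -2 = -12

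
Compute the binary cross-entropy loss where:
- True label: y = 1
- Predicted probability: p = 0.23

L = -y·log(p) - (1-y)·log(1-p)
L = 1.47

L = -1·log(0.23) - 0·log(0.77) = -log(0.23) = 1.47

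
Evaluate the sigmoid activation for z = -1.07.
0.2554

sigmoid(-1.07) = 1/(1 + e^(1.07)) = 1/(1 + 2.915) = 0.2554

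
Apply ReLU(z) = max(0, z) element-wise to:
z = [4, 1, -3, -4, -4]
h = [4, 1, 0, 0, 0]

ReLU applied element-wise: max(0,4)=4, max(0,1)=1, max(0,-3)=0, max(0,-4)=0, max(0,-4)=0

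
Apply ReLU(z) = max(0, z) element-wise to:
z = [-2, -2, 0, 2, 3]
h = [0, 0, 0, 2, 3]

ReLU applied element-wise: max(0,-2)=0, max(0,-2)=0, max(0,0)=0, max(0,2)=2, max(0,3)=3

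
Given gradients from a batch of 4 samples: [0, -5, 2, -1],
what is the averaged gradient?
Average gradient = -1

Average = (1/4)(0 + -5 + 2 + -1) = -4/4 = -1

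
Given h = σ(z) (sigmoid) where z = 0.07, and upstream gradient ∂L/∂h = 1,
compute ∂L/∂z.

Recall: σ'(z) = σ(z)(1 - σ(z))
∂L/∂z = 0.2497

σ(0.07) = 0.5175
σ'(0.07) = σ(0.07)(1 - σ(0.07)) = 0.5175 × 0.4825 = 0.2497
∂L/∂z = ∂L/∂h · σ'(z) = 1 × 0.2497 = 0.2497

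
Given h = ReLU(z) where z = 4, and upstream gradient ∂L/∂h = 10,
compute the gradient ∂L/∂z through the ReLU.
∂L/∂z = 10

h = ReLU(4) = 4
Since z > 0: ∂h/∂z = 1
∂L/∂z = ∂L/∂h · ∂h/∂z = 10 × 1 = 10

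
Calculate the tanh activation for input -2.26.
-0.9785

tanh(-2.26) = (e^(-2.26) - e^(2.26))/(e^(-2.26) + e^(2.26)) = -0.9785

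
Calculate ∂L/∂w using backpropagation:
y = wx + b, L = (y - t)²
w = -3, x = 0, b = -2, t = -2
∂L/∂w = 0

y = wx + b = (-3)(0) + -2 = -2
∂L/∂y = 2(y - t) = 2(-2 - -2) = 0
∂y/∂w = x = 0
∂L/∂w = ∂L/∂y · ∂y/∂w = 0 × 0 = 0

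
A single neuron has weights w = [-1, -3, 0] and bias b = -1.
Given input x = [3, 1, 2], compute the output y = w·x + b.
y = -7

y = (-1)(3) + (-3)(1) + (0)(2) + -1 = -7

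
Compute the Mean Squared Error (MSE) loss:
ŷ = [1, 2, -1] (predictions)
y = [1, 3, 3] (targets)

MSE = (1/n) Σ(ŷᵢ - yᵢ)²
MSE = 5.667

MSE = (1/3)((1-1)² + (2-3)² + (-1-3)²) = (1/3)(0 + 1 + 16) = 5.667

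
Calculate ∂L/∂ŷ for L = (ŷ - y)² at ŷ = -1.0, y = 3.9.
∂L/∂ŷ = -9.8

∂L/∂ŷ = 2(ŷ - y) = 2(-1.0 - 3.9) = 2(-4.9) = -9.8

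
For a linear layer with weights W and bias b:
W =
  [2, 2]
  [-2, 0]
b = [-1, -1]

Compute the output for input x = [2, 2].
y = [7, -5]

Wx = [2×2 + 2×2, -2×2 + 0×2]
   = [8, -4]
y = Wx + b = [8 + -1, -4 + -1] = [7, -5]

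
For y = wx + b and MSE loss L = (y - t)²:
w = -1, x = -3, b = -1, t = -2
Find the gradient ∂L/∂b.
∂L/∂b = 8

y = wx + b = (-1)(-3) + -1 = 2
∂L/∂y = 2(y - t) = 2(2 - -2) = 8
∂y/∂b = 1
∂L/∂b = ∂L/∂y · ∂y/∂b = 8 × 1 = 8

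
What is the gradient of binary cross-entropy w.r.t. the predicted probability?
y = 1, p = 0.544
∂L/∂p = -1.838

∂L/∂p = -y/p + (1-y)/(1-p) = -1/0.544 + 0 = -1.838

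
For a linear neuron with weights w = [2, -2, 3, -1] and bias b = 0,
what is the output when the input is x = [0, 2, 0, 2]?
y = -6

y = (2)(0) + (-2)(2) + (3)(0) + (-1)(2) + 0 = -6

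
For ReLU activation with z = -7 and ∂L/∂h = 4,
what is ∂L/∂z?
∂L/∂z = 0

h = ReLU(-7) = 0
Since z < 0: ∂h/∂z = 0
∂L/∂z = ∂L/∂h · ∂h/∂z = 4 × 0 = 0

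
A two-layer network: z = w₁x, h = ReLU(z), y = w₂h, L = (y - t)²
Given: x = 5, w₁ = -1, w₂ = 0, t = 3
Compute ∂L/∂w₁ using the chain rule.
∂L/∂w₁ = 0

Forward pass:
z = w₁x = -1×5 = -5
h = ReLU(-5) = 0
y = w₂h = 0×0 = 0

Backward pass:
∂L/∂y = 2(y - t) = 2(0 - 3) = -6
∂y/∂h = w₂ = 0
∂h/∂z = 0 (ReLU derivative)
∂z/∂w₁ = x = 5

∂L/∂w₁ = -6 × 0 × 0 × 5 = 0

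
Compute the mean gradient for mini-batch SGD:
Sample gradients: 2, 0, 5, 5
Average gradient = 3

Average = (1/4)(2 + 0 + 5 + 5) = 12/4 = 3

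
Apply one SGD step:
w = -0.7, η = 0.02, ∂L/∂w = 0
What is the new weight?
w_new = -0.7

w_new = w - η·∂L/∂w = -0.7 - 0.02×(0) = -0.7 - (0) = -0.7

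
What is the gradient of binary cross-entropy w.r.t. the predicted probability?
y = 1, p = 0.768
∂L/∂p = -1.302

∂L/∂p = -y/p + (1-y)/(1-p) = -1/0.768 + 0 = -1.302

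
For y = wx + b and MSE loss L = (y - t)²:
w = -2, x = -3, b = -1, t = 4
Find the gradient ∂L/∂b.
∂L/∂b = 2

y = wx + b = (-2)(-3) + -1 = 5
∂L/∂y = 2(y - t) = 2(5 - 4) = 2
∂y/∂b = 1
∂L/∂b = ∂L/∂y · ∂y/∂b = 2 × 1 = 2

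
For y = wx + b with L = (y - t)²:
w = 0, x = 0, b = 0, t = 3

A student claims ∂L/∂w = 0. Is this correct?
Correct

y = (0)(0) + 0 = 0
∂L/∂y = 2(y - t) = 2(0 - 3) = -6
∂y/∂w = x = 0
∂L/∂w = -6 × 0 = 0

Claimed value: 0
Correct: The correct gradient is 0.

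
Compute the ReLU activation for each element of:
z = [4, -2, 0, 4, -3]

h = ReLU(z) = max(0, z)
h = [4, 0, 0, 4, 0]

ReLU applied element-wise: max(0,4)=4, max(0,-2)=0, max(0,0)=0, max(0,4)=4, max(0,-3)=0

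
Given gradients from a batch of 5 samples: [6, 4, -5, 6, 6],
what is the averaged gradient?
Average gradient = 3.4

Average = (1/5)(6 + 4 + -5 + 6 + 6) = 17/5 = 3.4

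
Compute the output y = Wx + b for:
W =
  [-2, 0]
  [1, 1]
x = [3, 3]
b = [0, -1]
y = [-6, 5]

Wx = [-2×3 + 0×3, 1×3 + 1×3]
   = [-6, 6]
y = Wx + b = [-6 + 0, 6 + -1] = [-6, 5]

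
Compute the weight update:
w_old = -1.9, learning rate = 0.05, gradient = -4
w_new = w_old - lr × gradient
w_new = -1.7

w_new = w - η·∂L/∂w = -1.9 - 0.05×(-4) = -1.9 - (-0.2) = -1.7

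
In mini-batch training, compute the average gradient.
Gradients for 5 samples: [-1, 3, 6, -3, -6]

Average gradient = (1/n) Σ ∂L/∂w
Average gradient = -0.2

Average = (1/5)(-1 + 3 + 6 + -3 + -6) = -1/5 = -0.2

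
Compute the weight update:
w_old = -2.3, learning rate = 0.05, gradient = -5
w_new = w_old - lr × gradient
w_new = -2.05

w_new = w - η·∂L/∂w = -2.3 - 0.05×(-5) = -2.3 - (-0.25) = -2.05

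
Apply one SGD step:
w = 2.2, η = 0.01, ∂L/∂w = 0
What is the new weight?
w_new = 2.2

w_new = w - η·∂L/∂w = 2.2 - 0.01×(0) = 2.2 - (0) = 2.2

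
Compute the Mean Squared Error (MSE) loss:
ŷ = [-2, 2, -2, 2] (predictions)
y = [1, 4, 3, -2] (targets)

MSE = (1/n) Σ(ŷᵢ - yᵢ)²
MSE = 13.5

MSE = (1/4)((-2-1)² + (2-4)² + (-2-3)² + (2--2)²) = (1/4)(9 + 4 + 25 + 16) = 13.5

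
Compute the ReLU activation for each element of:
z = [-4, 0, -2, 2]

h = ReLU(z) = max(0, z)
h = [0, 0, 0, 2]

ReLU applied element-wise: max(0,-4)=0, max(0,0)=0, max(0,-2)=0, max(0,2)=2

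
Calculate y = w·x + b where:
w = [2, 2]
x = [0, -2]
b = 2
y = -2

y = (2)(0) + (2)(-2) + 2 = -2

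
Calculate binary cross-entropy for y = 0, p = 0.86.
L = 1.966

L = -0·log(0.86) - 1·log(0.14) = -log(0.14) = 1.966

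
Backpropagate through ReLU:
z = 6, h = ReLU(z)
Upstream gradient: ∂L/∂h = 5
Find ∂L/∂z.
∂L/∂z = 5

h = ReLU(6) = 6
Since z > 0: ∂h/∂z = 1
∂L/∂z = ∂L/∂h · ∂h/∂z = 5 × 1 = 5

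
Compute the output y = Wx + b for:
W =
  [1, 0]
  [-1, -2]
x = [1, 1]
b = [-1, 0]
y = [0, -3]

Wx = [1×1 + 0×1, -1×1 + -2×1]
   = [1, -3]
y = Wx + b = [1 + -1, -3 + 0] = [0, -3]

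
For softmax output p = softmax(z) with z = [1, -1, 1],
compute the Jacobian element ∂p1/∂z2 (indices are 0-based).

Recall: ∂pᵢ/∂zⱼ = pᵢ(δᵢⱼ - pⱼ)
∂p1/∂z2 = -0.02968

p = softmax(z) = [0.4683, 0.06338, 0.4683]
p1 = 0.06338, p2 = 0.4683

∂p1/∂z2 = -p1 × p2 = -0.06338 × 0.4683 = -0.02968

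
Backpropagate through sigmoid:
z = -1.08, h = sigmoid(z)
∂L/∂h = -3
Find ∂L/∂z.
∂L/∂z = -0.5677

σ(-1.08) = 0.2535
σ'(-1.08) = σ(-1.08)(1 - σ(-1.08)) = 0.2535 × 0.7465 = 0.1892
∂L/∂z = ∂L/∂h · σ'(z) = -3 × 0.1892 = -0.5677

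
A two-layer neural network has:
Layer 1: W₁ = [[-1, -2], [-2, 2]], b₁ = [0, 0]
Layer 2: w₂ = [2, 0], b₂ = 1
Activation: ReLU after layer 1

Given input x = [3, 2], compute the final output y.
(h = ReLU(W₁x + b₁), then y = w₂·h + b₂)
y = 1

Layer 1 pre-activation: z₁ = [-7, -2]
After ReLU: h = [0, 0]
Layer 2 output: y = 2×0 + 0×0 + 1 = 1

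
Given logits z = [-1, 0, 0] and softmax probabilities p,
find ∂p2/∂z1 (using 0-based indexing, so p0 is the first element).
∂p2/∂z1 = -0.1784

p = softmax(z) = [0.1554, 0.4223, 0.4223]
p2 = 0.4223, p1 = 0.4223

∂p2/∂z1 = -p2 × p1 = -0.4223 × 0.4223 = -0.1784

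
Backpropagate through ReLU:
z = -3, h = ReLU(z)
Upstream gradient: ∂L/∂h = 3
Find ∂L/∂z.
∂L/∂z = 0

h = ReLU(-3) = 0
Since z < 0: ∂h/∂z = 0
∂L/∂z = ∂L/∂h · ∂h/∂z = 3 × 0 = 0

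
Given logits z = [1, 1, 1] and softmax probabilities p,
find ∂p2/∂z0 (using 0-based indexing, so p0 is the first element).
∂p2/∂z0 = -0.1111

p = softmax(z) = [0.3333, 0.3333, 0.3333]
p2 = 0.3333, p0 = 0.3333

∂p2/∂z0 = -p2 × p0 = -0.3333 × 0.3333 = -0.1111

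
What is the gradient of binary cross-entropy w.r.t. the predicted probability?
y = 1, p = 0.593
∂L/∂p = -1.686

∂L/∂p = -y/p + (1-y)/(1-p) = -1/0.593 + 0 = -1.686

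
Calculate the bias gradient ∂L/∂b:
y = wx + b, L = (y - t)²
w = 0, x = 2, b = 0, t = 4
∂L/∂b = -8

y = wx + b = (0)(2) + 0 = 0
∂L/∂y = 2(y - t) = 2(0 - 4) = -8
∂y/∂b = 1
∂L/∂b = ∂L/∂y · ∂y/∂b = -8 × 1 = -8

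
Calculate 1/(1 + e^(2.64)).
0.06661

sigmoid(-2.64) = 1/(1 + e^(2.64)) = 1/(1 + 14.01) = 0.06661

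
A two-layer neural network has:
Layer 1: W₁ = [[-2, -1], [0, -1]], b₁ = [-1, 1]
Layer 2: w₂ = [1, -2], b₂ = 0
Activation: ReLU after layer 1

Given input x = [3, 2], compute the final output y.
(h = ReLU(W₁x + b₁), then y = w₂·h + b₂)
y = 0

Layer 1 pre-activation: z₁ = [-9, -1]
After ReLU: h = [0, 0]
Layer 2 output: y = 1×0 + -2×0 + 0 = 0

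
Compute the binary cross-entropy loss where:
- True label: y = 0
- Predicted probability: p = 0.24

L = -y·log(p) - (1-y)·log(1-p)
L = 0.2744

L = -0·log(0.24) - 1·log(0.76) = -log(0.76) = 0.2744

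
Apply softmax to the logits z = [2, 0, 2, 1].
p = [0.3995, 0.0541, 0.3995, 0.147]

exp(z) = [7.389, 1, 7.389, 2.718]
Sum = 18.5
p = [0.3995, 0.0541, 0.3995, 0.147]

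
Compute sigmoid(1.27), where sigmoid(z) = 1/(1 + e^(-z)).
0.7807

sigmoid(1.27) = 1/(1 + e^(-1.27)) = 1/(1 + 0.2808) = 0.7807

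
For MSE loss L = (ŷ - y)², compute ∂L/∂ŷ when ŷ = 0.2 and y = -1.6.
∂L/∂ŷ = 3.6

∂L/∂ŷ = 2(ŷ - y) = 2(0.2 - -1.6) = 2(1.8) = 3.6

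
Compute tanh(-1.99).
-0.9633

tanh(-1.99) = (e^(-1.99) - e^(1.99))/(e^(-1.99) + e^(1.99)) = -0.9633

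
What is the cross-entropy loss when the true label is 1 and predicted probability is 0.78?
L = 0.2485

L = -1·log(0.78) - 0·log(0.22) = -log(0.78) = 0.2485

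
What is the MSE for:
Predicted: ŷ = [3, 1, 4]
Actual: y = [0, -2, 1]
MSE = 9

MSE = (1/3)((3-0)² + (1--2)² + (4-1)²) = (1/3)(9 + 9 + 9) = 9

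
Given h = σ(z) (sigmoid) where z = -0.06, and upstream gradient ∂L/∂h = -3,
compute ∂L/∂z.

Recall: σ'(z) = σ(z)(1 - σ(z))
∂L/∂z = -0.7493

σ(-0.06) = 0.485
σ'(-0.06) = σ(-0.06)(1 - σ(-0.06)) = 0.485 × 0.515 = 0.2498
∂L/∂z = ∂L/∂h · σ'(z) = -3 × 0.2498 = -0.7493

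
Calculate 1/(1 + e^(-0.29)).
0.572

sigmoid(0.29) = 1/(1 + e^(-0.29)) = 1/(1 + 0.7483) = 0.572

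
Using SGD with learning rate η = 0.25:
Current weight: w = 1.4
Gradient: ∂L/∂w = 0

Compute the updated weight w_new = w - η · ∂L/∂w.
w_new = 1.4

w_new = w - η·∂L/∂w = 1.4 - 0.25×(0) = 1.4 - (0) = 1.4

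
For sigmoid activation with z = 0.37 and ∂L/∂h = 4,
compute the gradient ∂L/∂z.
∂L/∂z = 0.9665

σ(0.37) = 0.5915
σ'(0.37) = σ(0.37)(1 - σ(0.37)) = 0.5915 × 0.4085 = 0.2416
∂L/∂z = ∂L/∂h · σ'(z) = 4 × 0.2416 = 0.9665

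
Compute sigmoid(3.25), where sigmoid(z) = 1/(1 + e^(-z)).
0.9627

sigmoid(3.25) = 1/(1 + e^(-3.25)) = 1/(1 + 0.03877) = 0.9627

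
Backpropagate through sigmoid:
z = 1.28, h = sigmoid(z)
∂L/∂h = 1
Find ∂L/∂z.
∂L/∂z = 0.1702

σ(1.28) = 0.7824
σ'(1.28) = σ(1.28)(1 - σ(1.28)) = 0.7824 × 0.2176 = 0.1702
∂L/∂z = ∂L/∂h · σ'(z) = 1 × 0.1702 = 0.1702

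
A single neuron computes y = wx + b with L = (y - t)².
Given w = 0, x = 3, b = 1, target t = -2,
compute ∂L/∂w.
∂L/∂w = 18

y = wx + b = (0)(3) + 1 = 1
∂L/∂y = 2(y - t) = 2(1 - -2) = 6
∂y/∂w = x = 3
∂L/∂w = ∂L/∂y · ∂y/∂w = 6 × 3 = 18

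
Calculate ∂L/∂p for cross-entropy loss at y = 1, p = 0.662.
∂L/∂p = -1.511

∂L/∂p = -y/p + (1-y)/(1-p) = -1/0.662 + 0 = -1.511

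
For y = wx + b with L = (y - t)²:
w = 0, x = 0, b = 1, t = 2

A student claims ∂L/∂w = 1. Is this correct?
Incorrect

y = (0)(0) + 1 = 1
∂L/∂y = 2(y - t) = 2(1 - 2) = -2
∂y/∂w = x = 0
∂L/∂w = -2 × 0 = 0

Claimed value: 1
Incorrect: The correct gradient is 0.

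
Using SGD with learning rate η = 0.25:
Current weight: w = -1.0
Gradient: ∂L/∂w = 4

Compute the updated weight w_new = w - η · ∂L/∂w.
w_new = -2

w_new = w - η·∂L/∂w = -1.0 - 0.25×(4) = -1.0 - (1) = -2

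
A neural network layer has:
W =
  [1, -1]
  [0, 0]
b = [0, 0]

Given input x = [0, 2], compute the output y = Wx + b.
y = [-2, 0]

Wx = [1×0 + -1×2, 0×0 + 0×2]
   = [-2, 0]
y = Wx + b = [-2 + 0, 0 + 0] = [-2, 0]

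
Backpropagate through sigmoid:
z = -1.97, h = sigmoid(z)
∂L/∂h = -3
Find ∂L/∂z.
∂L/∂z = -0.3222

σ(-1.97) = 0.1224
σ'(-1.97) = σ(-1.97)(1 - σ(-1.97)) = 0.1224 × 0.8776 = 0.1074
∂L/∂z = ∂L/∂h · σ'(z) = -3 × 0.1074 = -0.3222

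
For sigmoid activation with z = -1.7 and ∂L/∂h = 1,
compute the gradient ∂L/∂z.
∂L/∂z = 0.1306

σ(-1.7) = 0.1545
σ'(-1.7) = σ(-1.7)(1 - σ(-1.7)) = 0.1545 × 0.8455 = 0.1306
∂L/∂z = ∂L/∂h · σ'(z) = 1 × 0.1306 = 0.1306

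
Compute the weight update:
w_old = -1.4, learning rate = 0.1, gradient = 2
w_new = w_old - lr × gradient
w_new = -1.6

w_new = w - η·∂L/∂w = -1.4 - 0.1×(2) = -1.4 - (0.2) = -1.6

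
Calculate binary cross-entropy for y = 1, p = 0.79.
L = 0.2357

L = -1·log(0.79) - 0·log(0.21) = -log(0.79) = 0.2357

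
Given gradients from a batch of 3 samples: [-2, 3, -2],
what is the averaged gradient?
Average gradient = -0.3333

Average = (1/3)(-2 + 3 + -2) = -1/3 = -0.3333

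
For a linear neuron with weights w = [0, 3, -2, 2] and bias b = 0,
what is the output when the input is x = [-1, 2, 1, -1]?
y = 2

y = (0)(-1) + (3)(2) + (-2)(1) + (2)(-1) + 0 = 2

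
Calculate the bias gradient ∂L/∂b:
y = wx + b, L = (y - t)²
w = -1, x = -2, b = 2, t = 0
∂L/∂b = 8

y = wx + b = (-1)(-2) + 2 = 4
∂L/∂y = 2(y - t) = 2(4 - 0) = 8
∂y/∂b = 1
∂L/∂b = ∂L/∂y · ∂y/∂b = 8 × 1 = 8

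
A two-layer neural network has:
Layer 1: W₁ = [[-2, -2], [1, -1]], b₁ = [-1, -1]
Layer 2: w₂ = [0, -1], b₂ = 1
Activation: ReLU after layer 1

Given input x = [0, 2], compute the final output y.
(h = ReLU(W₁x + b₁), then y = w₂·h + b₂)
y = 1

Layer 1 pre-activation: z₁ = [-5, -3]
After ReLU: h = [0, 0]
Layer 2 output: y = 0×0 + -1×0 + 1 = 1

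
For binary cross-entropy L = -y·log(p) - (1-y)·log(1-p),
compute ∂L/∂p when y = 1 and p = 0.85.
∂L/∂p = -1.176

∂L/∂p = -y/p + (1-y)/(1-p) = -1/0.85 + 0 = -1.176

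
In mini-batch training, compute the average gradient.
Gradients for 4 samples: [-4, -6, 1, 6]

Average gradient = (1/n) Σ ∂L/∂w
Average gradient = -0.75

Average = (1/4)(-4 + -6 + 1 + 6) = -3/4 = -0.75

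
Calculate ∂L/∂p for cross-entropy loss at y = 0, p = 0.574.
∂L/∂p = 2.347

∂L/∂p = -y/p + (1-y)/(1-p) = 0 + 1/0.426 = 2.347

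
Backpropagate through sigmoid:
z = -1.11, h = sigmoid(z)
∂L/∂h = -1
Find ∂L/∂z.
∂L/∂z = -0.1864

σ(-1.11) = 0.2479
σ'(-1.11) = σ(-1.11)(1 - σ(-1.11)) = 0.2479 × 0.7521 = 0.1864
∂L/∂z = ∂L/∂h · σ'(z) = -1 × 0.1864 = -0.1864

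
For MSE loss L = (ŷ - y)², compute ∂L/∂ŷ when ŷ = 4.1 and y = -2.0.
∂L/∂ŷ = 12.2

∂L/∂ŷ = 2(ŷ - y) = 2(4.1 - -2.0) = 2(6.1) = 12.2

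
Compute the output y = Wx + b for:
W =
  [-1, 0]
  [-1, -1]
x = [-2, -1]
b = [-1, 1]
y = [1, 4]

Wx = [-1×-2 + 0×-1, -1×-2 + -1×-1]
   = [2, 3]
y = Wx + b = [2 + -1, 3 + 1] = [1, 4]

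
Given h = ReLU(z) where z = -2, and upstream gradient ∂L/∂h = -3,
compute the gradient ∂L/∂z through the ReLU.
∂L/∂z = 0

h = ReLU(-2) = 0
Since z < 0: ∂h/∂z = 0
∂L/∂z = ∂L/∂h · ∂h/∂z = -3 × 0 = 0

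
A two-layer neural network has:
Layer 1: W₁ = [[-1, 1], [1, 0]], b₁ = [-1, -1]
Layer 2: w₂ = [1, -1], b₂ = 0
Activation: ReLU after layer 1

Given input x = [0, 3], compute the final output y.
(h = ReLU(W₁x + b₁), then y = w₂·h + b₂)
y = 2

Layer 1 pre-activation: z₁ = [2, -1]
After ReLU: h = [2, 0]
Layer 2 output: y = 1×2 + -1×0 + 0 = 2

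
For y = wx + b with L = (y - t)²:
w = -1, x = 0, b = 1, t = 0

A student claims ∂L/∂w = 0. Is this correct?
Correct

y = (-1)(0) + 1 = 1
∂L/∂y = 2(y - t) = 2(1 - 0) = 2
∂y/∂w = x = 0
∂L/∂w = 2 × 0 = 0

Claimed value: 0
Correct: The correct gradient is 0.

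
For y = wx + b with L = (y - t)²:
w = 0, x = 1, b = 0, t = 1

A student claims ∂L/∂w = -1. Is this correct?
Incorrect

y = (0)(1) + 0 = 0
∂L/∂y = 2(y - t) = 2(0 - 1) = -2
∂y/∂w = x = 1
∂L/∂w = -2 × 1 = -2

Claimed value: -1
Incorrect: The correct gradient is -2.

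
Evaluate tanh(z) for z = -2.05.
-0.9674

tanh(-2.05) = (e^(-2.05) - e^(2.05))/(e^(-2.05) + e^(2.05)) = -0.9674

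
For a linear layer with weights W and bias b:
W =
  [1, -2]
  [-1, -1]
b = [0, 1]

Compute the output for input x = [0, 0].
y = [0, 1]

Wx = [1×0 + -2×0, -1×0 + -1×0]
   = [0, 0]
y = Wx + b = [0 + 0, 0 + 1] = [0, 1]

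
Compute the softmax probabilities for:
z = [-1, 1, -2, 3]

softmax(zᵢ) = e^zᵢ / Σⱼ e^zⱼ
p = [0.0158, 0.1166, 0.0058, 0.8618]

exp(z) = [0.3679, 2.718, 0.1353, 20.09]
Sum = 23.31
p = [0.0158, 0.1166, 0.0058, 0.8618]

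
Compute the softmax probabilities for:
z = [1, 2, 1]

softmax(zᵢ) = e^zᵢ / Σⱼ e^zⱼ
p = [0.2119, 0.5761, 0.2119]

exp(z) = [2.718, 7.389, 2.718]
Sum = 12.83
p = [0.2119, 0.5761, 0.2119]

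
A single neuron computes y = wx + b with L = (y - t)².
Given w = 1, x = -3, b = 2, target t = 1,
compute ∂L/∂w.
∂L/∂w = 12

y = wx + b = (1)(-3) + 2 = -1
∂L/∂y = 2(y - t) = 2(-1 - 1) = -4
∂y/∂w = x = -3
∂L/∂w = ∂L/∂y · ∂y/∂w = -4 × -3 = 12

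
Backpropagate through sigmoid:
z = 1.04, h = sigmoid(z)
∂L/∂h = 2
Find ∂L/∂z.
∂L/∂z = 0.3859

σ(1.04) = 0.7389
σ'(1.04) = σ(1.04)(1 - σ(1.04)) = 0.7389 × 0.2611 = 0.193
∂L/∂z = ∂L/∂h · σ'(z) = 2 × 0.193 = 0.3859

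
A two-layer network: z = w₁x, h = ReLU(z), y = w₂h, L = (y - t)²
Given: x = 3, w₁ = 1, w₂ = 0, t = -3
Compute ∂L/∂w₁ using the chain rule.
∂L/∂w₁ = 0

Forward pass:
z = w₁x = 1×3 = 3
h = ReLU(3) = 3
y = w₂h = 0×3 = 0

Backward pass:
∂L/∂y = 2(y - t) = 2(0 - -3) = 6
∂y/∂h = w₂ = 0
∂h/∂z = 1 (ReLU derivative)
∂z/∂w₁ = x = 3

∂L/∂w₁ = 6 × 0 × 1 × 3 = 0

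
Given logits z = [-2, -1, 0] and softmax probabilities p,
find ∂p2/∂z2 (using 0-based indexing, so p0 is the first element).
∂p2/∂z2 = 0.2227

p = softmax(z) = [0.09003, 0.2447, 0.6652]
p2 = 0.6652

∂p2/∂z2 = p2(1 - p2) = 0.6652 × (1 - 0.6652) = 0.2227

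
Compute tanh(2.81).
0.9928

tanh(2.81) = (e^(2.81) - e^(-2.81))/(e^(2.81) + e^(-2.81)) = 0.9928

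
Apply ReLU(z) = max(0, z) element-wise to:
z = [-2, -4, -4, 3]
h = [0, 0, 0, 3]

ReLU applied element-wise: max(0,-2)=0, max(0,-4)=0, max(0,-4)=0, max(0,3)=3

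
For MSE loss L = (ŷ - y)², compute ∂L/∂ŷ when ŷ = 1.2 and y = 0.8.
∂L/∂ŷ = 0.8

∂L/∂ŷ = 2(ŷ - y) = 2(1.2 - 0.8) = 2(0.4) = 0.8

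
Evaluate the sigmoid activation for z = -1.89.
0.1312

sigmoid(-1.89) = 1/(1 + e^(1.89)) = 1/(1 + 6.619) = 0.1312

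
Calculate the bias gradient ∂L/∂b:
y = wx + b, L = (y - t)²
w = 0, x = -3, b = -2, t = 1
∂L/∂b = -6

y = wx + b = (0)(-3) + -2 = -2
∂L/∂y = 2(y - t) = 2(-2 - 1) = -6
∂y/∂b = 1
∂L/∂b = ∂L/∂y · ∂y/∂b = -6 × 1 = -6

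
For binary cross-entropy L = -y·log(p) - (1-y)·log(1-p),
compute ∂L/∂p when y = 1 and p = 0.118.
∂L/∂p = -8.475

∂L/∂p = -y/p + (1-y)/(1-p) = -1/0.118 + 0 = -8.475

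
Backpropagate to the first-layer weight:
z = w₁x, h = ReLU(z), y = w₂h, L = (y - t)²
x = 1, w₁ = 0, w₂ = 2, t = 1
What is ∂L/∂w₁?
∂L/∂w₁ = 0

Forward pass:
z = w₁x = 0×1 = 0
h = ReLU(0) = 0
y = w₂h = 2×0 = 0

Backward pass:
∂L/∂y = 2(y - t) = 2(0 - 1) = -2
∂y/∂h = w₂ = 2
∂h/∂z = 0 (ReLU derivative)
∂z/∂w₁ = x = 1

∂L/∂w₁ = -2 × 2 × 0 × 1 = 0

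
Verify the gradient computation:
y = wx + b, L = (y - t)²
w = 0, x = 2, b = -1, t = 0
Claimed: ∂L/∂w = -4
Correct

y = (0)(2) + -1 = -1
∂L/∂y = 2(y - t) = 2(-1 - 0) = -2
∂y/∂w = x = 2
∂L/∂w = -2 × 2 = -4

Claimed value: -4
Correct: The correct gradient is -4.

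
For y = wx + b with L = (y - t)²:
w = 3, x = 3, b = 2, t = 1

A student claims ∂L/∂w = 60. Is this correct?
Correct

y = (3)(3) + 2 = 11
∂L/∂y = 2(y - t) = 2(11 - 1) = 20
∂y/∂w = x = 3
∂L/∂w = 20 × 3 = 60

Claimed value: 60
Correct: The correct gradient is 60.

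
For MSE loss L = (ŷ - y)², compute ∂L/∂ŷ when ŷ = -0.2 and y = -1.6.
∂L/∂ŷ = 2.8

∂L/∂ŷ = 2(ŷ - y) = 2(-0.2 - -1.6) = 2(1.4) = 2.8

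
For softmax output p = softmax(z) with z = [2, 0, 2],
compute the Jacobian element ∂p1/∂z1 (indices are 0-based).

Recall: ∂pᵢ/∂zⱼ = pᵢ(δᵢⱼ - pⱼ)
∂p1/∂z1 = 0.05936

p = softmax(z) = [0.4683, 0.06338, 0.4683]
p1 = 0.06338

∂p1/∂z1 = p1(1 - p1) = 0.06338 × (1 - 0.06338) = 0.05936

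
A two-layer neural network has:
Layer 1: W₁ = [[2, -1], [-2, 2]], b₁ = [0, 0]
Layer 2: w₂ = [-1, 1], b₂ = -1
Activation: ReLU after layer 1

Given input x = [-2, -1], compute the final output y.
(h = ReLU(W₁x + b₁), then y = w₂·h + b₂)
y = 1

Layer 1 pre-activation: z₁ = [-3, 2]
After ReLU: h = [0, 2]
Layer 2 output: y = -1×0 + 1×2 + -1 = 1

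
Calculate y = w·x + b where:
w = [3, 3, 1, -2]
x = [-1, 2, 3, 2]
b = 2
y = 4

y = (3)(-1) + (3)(2) + (1)(3) + (-2)(2) + 2 = 4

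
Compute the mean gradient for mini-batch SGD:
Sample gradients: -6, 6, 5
Average gradient = 1.667

Average = (1/3)(-6 + 6 + 5) = 5/3 = 1.667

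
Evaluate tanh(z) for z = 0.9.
0.7163

tanh(0.9) = (e^(0.9) - e^(-0.9))/(e^(0.9) + e^(-0.9)) = 0.7163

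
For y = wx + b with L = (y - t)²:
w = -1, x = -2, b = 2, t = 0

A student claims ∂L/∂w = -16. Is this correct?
Correct

y = (-1)(-2) + 2 = 4
∂L/∂y = 2(y - t) = 2(4 - 0) = 8
∂y/∂w = x = -2
∂L/∂w = 8 × -2 = -16

Claimed value: -16
Correct: The correct gradient is -16.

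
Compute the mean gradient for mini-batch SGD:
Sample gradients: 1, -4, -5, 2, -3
Average gradient = -1.8

Average = (1/5)(1 + -4 + -5 + 2 + -3) = -9/5 = -1.8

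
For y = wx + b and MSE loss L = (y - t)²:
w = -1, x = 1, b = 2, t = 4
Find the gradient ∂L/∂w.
∂L/∂w = -6

y = wx + b = (-1)(1) + 2 = 1
∂L/∂y = 2(y - t) = 2(1 - 4) = -6
∂y/∂w = x = 1
∂L/∂w = ∂L/∂y · ∂y/∂w = -6 × 1 = -6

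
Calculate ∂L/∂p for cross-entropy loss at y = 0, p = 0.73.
∂L/∂p = 3.704

∂L/∂p = -y/p + (1-y)/(1-p) = 0 + 1/0.27 = 3.704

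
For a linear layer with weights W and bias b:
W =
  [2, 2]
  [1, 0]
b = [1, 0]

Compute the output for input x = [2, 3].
y = [11, 2]

Wx = [2×2 + 2×3, 1×2 + 0×3]
   = [10, 2]
y = Wx + b = [10 + 1, 2 + 0] = [11, 2]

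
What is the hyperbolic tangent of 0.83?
0.6805

tanh(0.83) = (e^(0.83) - e^(-0.83))/(e^(0.83) + e^(-0.83)) = 0.6805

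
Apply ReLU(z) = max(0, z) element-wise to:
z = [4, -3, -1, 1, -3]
h = [4, 0, 0, 1, 0]

ReLU applied element-wise: max(0,4)=4, max(0,-3)=0, max(0,-1)=0, max(0,1)=1, max(0,-3)=0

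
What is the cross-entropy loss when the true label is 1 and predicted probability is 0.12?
L = 2.12

L = -1·log(0.12) - 0·log(0.88) = -log(0.12) = 2.12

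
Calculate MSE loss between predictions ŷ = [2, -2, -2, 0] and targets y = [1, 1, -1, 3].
MSE = 5

MSE = (1/4)((2-1)² + (-2-1)² + (-2--1)² + (0-3)²) = (1/4)(1 + 9 + 1 + 9) = 5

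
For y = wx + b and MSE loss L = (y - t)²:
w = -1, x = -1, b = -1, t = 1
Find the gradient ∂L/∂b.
∂L/∂b = -2

y = wx + b = (-1)(-1) + -1 = 0
∂L/∂y = 2(y - t) = 2(0 - 1) = -2
∂y/∂b = 1
∂L/∂b = ∂L/∂y · ∂y/∂b = -2 × 1 = -2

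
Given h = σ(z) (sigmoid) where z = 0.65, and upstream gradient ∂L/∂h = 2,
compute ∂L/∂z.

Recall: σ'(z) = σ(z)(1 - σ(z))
∂L/∂z = 0.4507

σ(0.65) = 0.657
σ'(0.65) = σ(0.65)(1 - σ(0.65)) = 0.657 × 0.343 = 0.2253
∂L/∂z = ∂L/∂h · σ'(z) = 2 × 0.2253 = 0.4507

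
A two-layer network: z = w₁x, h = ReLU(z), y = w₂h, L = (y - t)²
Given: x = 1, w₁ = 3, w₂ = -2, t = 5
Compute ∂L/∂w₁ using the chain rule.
∂L/∂w₁ = 44

Forward pass:
z = w₁x = 3×1 = 3
h = ReLU(3) = 3
y = w₂h = -2×3 = -6

Backward pass:
∂L/∂y = 2(y - t) = 2(-6 - 5) = -22
∂y/∂h = w₂ = -2
∂h/∂z = 1 (ReLU derivative)
∂z/∂w₁ = x = 1

∂L/∂w₁ = -22 × -2 × 1 × 1 = 44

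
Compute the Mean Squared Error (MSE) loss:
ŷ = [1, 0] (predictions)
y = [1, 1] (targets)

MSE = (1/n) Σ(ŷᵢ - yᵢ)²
MSE = 0.5

MSE = (1/2)((1-1)² + (0-1)²) = (1/2)(0 + 1) = 0.5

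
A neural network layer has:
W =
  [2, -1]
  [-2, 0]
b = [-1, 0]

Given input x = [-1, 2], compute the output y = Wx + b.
y = [-5, 2]

Wx = [2×-1 + -1×2, -2×-1 + 0×2]
   = [-4, 2]
y = Wx + b = [-4 + -1, 2 + 0] = [-5, 2]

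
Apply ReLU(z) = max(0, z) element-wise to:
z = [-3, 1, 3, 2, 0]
h = [0, 1, 3, 2, 0]

ReLU applied element-wise: max(0,-3)=0, max(0,1)=1, max(0,3)=3, max(0,2)=2, max(0,0)=0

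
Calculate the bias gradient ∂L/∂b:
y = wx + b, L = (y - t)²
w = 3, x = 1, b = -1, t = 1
∂L/∂b = 2

y = wx + b = (3)(1) + -1 = 2
∂L/∂y = 2(y - t) = 2(2 - 1) = 2
∂y/∂b = 1
∂L/∂b = ∂L/∂y · ∂y/∂b = 2 × 1 = 2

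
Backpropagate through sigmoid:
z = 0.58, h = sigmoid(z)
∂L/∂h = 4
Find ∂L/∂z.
∂L/∂z = 0.9204

σ(0.58) = 0.6411
σ'(0.58) = σ(0.58)(1 - σ(0.58)) = 0.6411 × 0.3589 = 0.2301
∂L/∂z = ∂L/∂h · σ'(z) = 4 × 0.2301 = 0.9204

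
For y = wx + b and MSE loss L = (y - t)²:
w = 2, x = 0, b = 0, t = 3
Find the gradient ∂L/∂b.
∂L/∂b = -6

y = wx + b = (2)(0) + 0 = 0
∂L/∂y = 2(y - t) = 2(0 - 3) = -6
∂y/∂b = 1
∂L/∂b = ∂L/∂y · ∂y/∂b = -6 × 1 = -6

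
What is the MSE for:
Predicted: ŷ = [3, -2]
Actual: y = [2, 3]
MSE = 13

MSE = (1/2)((3-2)² + (-2-3)²) = (1/2)(1 + 25) = 13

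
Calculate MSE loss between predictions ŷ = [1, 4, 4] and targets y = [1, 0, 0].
MSE = 10.67

MSE = (1/3)((1-1)² + (4-0)² + (4-0)²) = (1/3)(0 + 16 + 16) = 10.67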